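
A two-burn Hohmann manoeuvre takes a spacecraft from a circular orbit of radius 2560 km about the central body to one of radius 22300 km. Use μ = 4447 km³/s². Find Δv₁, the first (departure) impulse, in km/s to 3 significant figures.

Δv₁ = 0.447 km/s

The Hohmann ellipse has a_t = (r₁ + r₂)/2 = 12430 km.
Circular speed at r = 2560 km: v_c = √(μ/r) = 1.31799 km/s.
Transfer-orbit speed at the same r (vis-viva, a = a_t): v_t = √[μ(2/r − 1/a_t)] = 1.76535 km/s.
Δv₁ = |v_t − v_c| = |1.76535 − 1.31799| = 0.4474 km/s.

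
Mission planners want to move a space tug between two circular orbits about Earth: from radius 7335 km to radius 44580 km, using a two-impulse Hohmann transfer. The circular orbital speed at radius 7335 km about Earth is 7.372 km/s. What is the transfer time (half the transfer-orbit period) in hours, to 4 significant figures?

From the circular-orbit relation v² = μ/r at r = 7335 km: μ = v²r = (7.372)² × 7335 = 3.98631×10^5 km³/s².
Semi-major axis of the transfer orbit: a_t = (7335 + 44580)/2 = 25957.5 km.
Half the transfer-orbit period gives t = π√(a_t³/μ) = 20809 s.
Converting: 20809 s ÷ 3600 s/hour = 5.780 hours.

t = 5.780 hours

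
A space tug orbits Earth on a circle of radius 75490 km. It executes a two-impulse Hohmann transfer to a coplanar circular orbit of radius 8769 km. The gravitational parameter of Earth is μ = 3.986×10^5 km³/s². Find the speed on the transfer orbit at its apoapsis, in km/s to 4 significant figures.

v = 1.048 km/s

Semi-major axis of the transfer orbit: a_t = (75490 + 8769)/2 = 42129.5 km.
At apoapsis, r = 75490 km.
Vis-viva: v = √[μ(2/r − 1/a_t)] = √[3.986×10^5 × (2/75490 − 1/42129.5)] = 1.048 km/s.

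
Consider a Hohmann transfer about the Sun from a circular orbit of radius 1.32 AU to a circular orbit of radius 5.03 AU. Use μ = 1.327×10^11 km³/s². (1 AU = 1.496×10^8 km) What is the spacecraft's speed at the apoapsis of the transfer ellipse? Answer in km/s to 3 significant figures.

In km: r₁ = 1.32 × 1.496×10^8 = 1.97472×10^8 km; r₂ = 5.03 × 1.496×10^8 = 7.52488×10^8 km.
Semi-major axis of the transfer orbit: a_t = (1.97472×10^8 + 7.52488×10^8)/2 = 4.7498×10^8 km.
At apoapsis, r = 7.52488×10^8 km.
From the vis-viva equation, v = √[μ(2/r − 1/a_t)] = 8.563 km/s.

v = 8.56 km/s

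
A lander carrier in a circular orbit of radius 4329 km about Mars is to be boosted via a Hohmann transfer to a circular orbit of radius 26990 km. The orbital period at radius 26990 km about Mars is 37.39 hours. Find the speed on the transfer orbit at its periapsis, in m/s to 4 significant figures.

v = 4130 m/s

From Kepler's third law T² = 4π²r³/μ at r = 26990 km, T = 37.39 hours = 37.39 × 3600 s = 1.34604×10^5 s: μ = 4π²r³/T² = 42840.3 km³/s².
The Hohmann ellipse has a_t = (r₁ + r₂)/2 = 15659.5 km.
The periapsis of the transfer ellipse is at r = 4329 km.
From the vis-viva equation, v = √[μ(2/r − 1/a_t)] = 4.130 km/s.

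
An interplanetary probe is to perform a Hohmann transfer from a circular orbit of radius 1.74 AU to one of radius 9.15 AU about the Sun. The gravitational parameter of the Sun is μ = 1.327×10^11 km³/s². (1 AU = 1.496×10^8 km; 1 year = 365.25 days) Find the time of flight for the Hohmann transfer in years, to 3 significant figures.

t = 6.35 years

In km: r₁ = 1.74 × 1.496×10^8 = 2.60304×10^8 km; r₂ = 9.15 × 1.496×10^8 = 1.36884×10^9 km.
The Hohmann ellipse has a_t = (r₁ + r₂)/2 = 8.14572×10^8 km.
Half the transfer-orbit period gives t = π√(a_t³/μ) = 2.005×10^8 s.
Converting: 2.005×10^8 s ÷ 3.15576×10^7 s/year (365.25 × 86400) = 6.35 years.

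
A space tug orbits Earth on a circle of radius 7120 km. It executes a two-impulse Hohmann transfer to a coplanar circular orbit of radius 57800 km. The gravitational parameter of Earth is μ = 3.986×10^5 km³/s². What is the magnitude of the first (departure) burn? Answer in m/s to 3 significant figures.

Δv₁ = 2500 m/s

Transfer-ellipse semi-major axis a_t = (r₁ + r₂)/2 = (7120 + 57800)/2 = 32460 km.
Circular speed at r = 7120 km: v_c = √(μ/r) = 7.482 km/s.
Vis-viva on the transfer ellipse at r = 7120 km gives v_t = √[μ(2/r − 1/a_t)] = 9.984 km/s.
Δv₁ = |v_t − v_c| = |9.984 − 7.482| = 2.502 km/s.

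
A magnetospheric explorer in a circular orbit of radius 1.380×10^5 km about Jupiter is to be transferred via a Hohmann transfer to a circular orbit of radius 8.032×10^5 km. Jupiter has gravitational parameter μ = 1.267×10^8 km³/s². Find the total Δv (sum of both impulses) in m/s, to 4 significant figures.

The Hohmann ellipse has a_t = (r₁ + r₂)/2 = 4.706×10^5 km.
At r₁ the circular-orbit speed is v₁ = √(μ/r₁) = 30.300 km/s.
Transfer-orbit speed at r₁ (vis-viva equation): v_p = √[μ(2/r₁ − 1/a_t)] = 39.585 km/s.
First burn Δv₁ = |v_p − v₁| = 9.285 km/s.
Circular speed at r₂: v₂ = √(μ/r₂) = 12.5596 km/s.
Transfer-orbit speed at r₂: v_a = √[μ(2/r₂ − 1/a_t)] = 6.80127 km/s.
Second burn Δv₂ = |v₂ − v_a| = 5.758 km/s.
Total Δv = Δv₁ + Δv₂ = 15.04 km/s.

Δv = 15040 m/s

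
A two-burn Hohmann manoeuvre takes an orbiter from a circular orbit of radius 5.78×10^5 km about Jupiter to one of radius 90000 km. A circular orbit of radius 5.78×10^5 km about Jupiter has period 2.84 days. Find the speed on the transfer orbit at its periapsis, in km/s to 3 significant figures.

v = 49.3 km/s

From Kepler's third law T² = 4π²r³/μ at r = 5.78×10^5 km, T = 2.84 days = 2.84 × 86400 s = 2.45376×10^5 s: μ = 4π²r³/T² = 1.26613×10^8 km³/s².
The Hohmann ellipse has a_t = (r₁ + r₂)/2 = 3.340×10^5 km.
At periapsis, r = 90000 km.
Vis-viva: v = √[μ(2/r − 1/a_t)] = √[1.26613×10^8 × (2/90000 − 1/3.340×10^5)] = 49.34 km/s.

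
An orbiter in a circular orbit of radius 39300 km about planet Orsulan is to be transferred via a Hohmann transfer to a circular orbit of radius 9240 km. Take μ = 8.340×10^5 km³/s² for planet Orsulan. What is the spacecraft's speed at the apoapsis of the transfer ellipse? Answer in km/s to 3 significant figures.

Semi-major axis of the transfer orbit: a_t = (39300 + 9240)/2 = 24270 km.
The apoapsis of the transfer ellipse is at r = 39300 km.
Applying v² = μ(2/r − 1/a_t): v = 2.842 km/s.

v = 2.84 km/s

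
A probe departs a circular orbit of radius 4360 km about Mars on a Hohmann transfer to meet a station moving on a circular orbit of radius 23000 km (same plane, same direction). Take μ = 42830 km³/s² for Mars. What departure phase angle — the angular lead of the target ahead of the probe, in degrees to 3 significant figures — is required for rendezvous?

Transfer-ellipse semi-major axis a_t = (r₁ + r₂)/2 = (4360 + 23000)/2 = 13680 km.
Transfer time t = π√(a_t³/μ) = 24290 s.
Target angular speed ω₂ = √(μ/r₂³) = 5.933×10^-5 rad/s.
Angle swept by the target during transfer: ω₂·t = 1.4411 rad = 82.57°.
The probe traverses 180° on the transfer ellipse, so the target must lead by 180° − 82.57° = 97.4°.

φ = 97.4°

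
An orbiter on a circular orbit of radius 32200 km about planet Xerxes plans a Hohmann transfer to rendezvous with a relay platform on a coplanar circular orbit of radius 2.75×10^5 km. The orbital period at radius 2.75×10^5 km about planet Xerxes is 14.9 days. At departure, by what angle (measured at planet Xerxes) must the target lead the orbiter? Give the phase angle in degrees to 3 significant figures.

From Kepler's third law T² = 4π²r³/μ at r = 2.75×10^5 km, T = 14.9 days = 14.9 × 86400 s = 1.28736×10^6 s: μ = 4π²r³/T² = 4.95402×10^5 km³/s².
Semi-major axis of the transfer orbit: a_t = (32200 + 2.750×10^5)/2 = 1.536×10^5 km.
The half-period of the transfer ellipse is t = π√(a_t³/μ) = 2.6869×10^5 s.
Target angular speed ω₂ = √(μ/r₂³) = 4.8807×10^-6 rad/s.
Angle swept by the target during transfer: ω₂·t = 1.3114 rad = 75.14°.
Arrival is 180° from departure on the ellipse, so φ = 180° − 75.14° = 105°.

φ = 105°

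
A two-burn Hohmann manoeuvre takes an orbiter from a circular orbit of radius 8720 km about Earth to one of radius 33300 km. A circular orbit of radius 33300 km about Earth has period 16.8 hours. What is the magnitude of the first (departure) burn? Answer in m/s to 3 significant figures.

From Kepler's third law T² = 4π²r³/μ at r = 33300 km, T = 16.8 hours = 16.8 × 3600 s = 60480 s: μ = 4π²r³/T² = 3.98537×10^5 km³/s².
Semi-major axis of the transfer orbit: a_t = (8720 + 33300)/2 = 21010 km.
On the circular orbit at r = 8720 km, v_c = √(μ/r) = 6.760 km/s.
Vis-viva on the transfer ellipse at r = 8720 km gives v_t = √[μ(2/r − 1/a_t)] = 8.511 km/s.
Δv₁ = |v_t − v_c| = |8.511 − 6.760| = 1.751 km/s.

Δv₁ = 1750 m/s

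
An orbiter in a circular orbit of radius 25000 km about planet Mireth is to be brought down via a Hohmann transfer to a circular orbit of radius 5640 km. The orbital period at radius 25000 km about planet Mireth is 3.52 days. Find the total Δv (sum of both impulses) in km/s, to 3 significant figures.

Δv = 0.505 km/s

From Kepler's third law T² = 4π²r³/μ at r = 25000 km, T = 3.52 days = 3.52 × 86400 s = 3.04128×10^5 s: μ = 4π²r³/T² = 6669.10 km³/s².
The Hohmann ellipse has a_t = (r₁ + r₂)/2 = 15320 km.
Circular speed at r₁: v₁ = √(μ/r₁) = √(6669.10/25000) = 0.5165 km/s.
Transfer-orbit speed at r₁ (vis-viva equation): v_a = √[μ(2/r₁ − 1/a_t)] = 0.3134 km/s.
First burn Δv₁ = |v_a − v₁| = 0.2031 km/s.
At r₂, v₂ = √(μ/r₂) = 1.0874 km/s.
Transfer-orbit speed at r₂: v_p = √[μ(2/r₂ − 1/a_t)] = 1.3891 km/s.
Second burn Δv₂ = |v₂ − v_p| = 0.3017 km/s.
Δv = Δv₁ + Δv₂ = 0.2031 + 0.3017 = 0.5048 km/s.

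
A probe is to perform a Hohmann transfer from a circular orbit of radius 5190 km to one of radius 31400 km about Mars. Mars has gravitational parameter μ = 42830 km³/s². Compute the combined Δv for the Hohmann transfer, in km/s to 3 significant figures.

Δv = 1.44 km/s

Transfer-ellipse semi-major axis a_t = (r₁ + r₂)/2 = (5190 + 31400)/2 = 18295 km.
Circular speed at r₁: v₁ = √(μ/r₁) = √(42830/5190) = 2.8727 km/s.
On the transfer ellipse at r₁, vis-viva gives v_p = √[μ(2/r₁ − 1/a_t)] = 3.7635 km/s.
First burn Δv₁ = |v_p − v₁| = 0.8908 km/s.
At r₂, v₂ = √(μ/r₂) = 1.168 km/s.
Transfer-orbit speed at r₂: v_a = √[μ(2/r₂ − 1/a_t)] = 0.6221 km/s.
Second burn Δv₂ = |v₂ − v_a| = 0.5459 km/s.
Δv = Δv₁ + Δv₂ = 0.8908 + 0.5459 = 1.437 km/s.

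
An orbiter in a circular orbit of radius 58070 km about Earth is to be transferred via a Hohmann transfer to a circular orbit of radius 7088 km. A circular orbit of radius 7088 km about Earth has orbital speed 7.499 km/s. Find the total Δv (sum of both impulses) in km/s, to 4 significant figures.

Δv = 3.911 km/s

From the circular-orbit relation v² = μ/r at r = 7088 km: μ = v²r = (7.499)² × 7088 = 3.98594×10^5 km³/s².
Transfer-ellipse semi-major axis a_t = (r₁ + r₂)/2 = (58070 + 7088)/2 = 32579 km.
Circular speed at r₁: v₁ = √(μ/r₁) = √(3.98594×10^5/58070) = 2.620 km/s.
Transfer-orbit speed at r₁ (v² = μ(2/r − 1/a)): v_a = √[μ(2/r₁ − 1/a_t)] = 1.222 km/s.
First burn Δv₁ = |v_a − v₁| = 1.398 km/s.
At r₂, v₂ = √(μ/r₂) = 7.4990 km/s.
Transfer-orbit speed at r₂: v_p = √[μ(2/r₂ − 1/a_t)] = 10.012 km/s.
Second burn Δv₂ = |v₂ − v_p| = 2.513 km/s.
Total Δv = Δv₁ + Δv₂ = 3.911 km/s.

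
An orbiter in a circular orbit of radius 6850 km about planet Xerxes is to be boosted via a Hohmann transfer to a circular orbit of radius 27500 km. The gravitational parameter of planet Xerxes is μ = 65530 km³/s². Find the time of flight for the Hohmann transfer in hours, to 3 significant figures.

Semi-major axis of the transfer orbit: a_t = (6850 + 27500)/2 = 17175 km.
Transfer time t = π√(a_t³/μ) = π√((17175)³ / 65530) = 27620 s.
Converting: 27620 s ÷ 3600 s/hour = 7.67 hours.

t = 7.67 hours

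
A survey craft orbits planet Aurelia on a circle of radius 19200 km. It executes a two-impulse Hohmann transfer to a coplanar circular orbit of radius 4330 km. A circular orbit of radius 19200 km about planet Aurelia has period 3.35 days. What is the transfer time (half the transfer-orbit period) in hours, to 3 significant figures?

t = 19.3 hours

From Kepler's third law T² = 4π²r³/μ at r = 19200 km, T = 3.35 days = 3.35 × 86400 s = 2.8944×10^5 s: μ = 4π²r³/T² = 3335.39 km³/s².
Semi-major axis of the transfer orbit: a_t = (19200 + 4330)/2 = 11765 km.
Transfer time t = π√(a_t³/μ) = π√((11765)³ / 3335.39) = 69420 s.
Converting: 69420 s ÷ 3600 s/hour = 19.3 hours.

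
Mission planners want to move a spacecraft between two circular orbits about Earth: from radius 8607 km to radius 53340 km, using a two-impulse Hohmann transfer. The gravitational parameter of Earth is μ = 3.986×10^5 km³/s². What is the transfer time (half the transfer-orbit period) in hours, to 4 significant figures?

t = 7.535 hours

Transfer-ellipse semi-major axis a_t = (r₁ + r₂)/2 = (8607 + 53340)/2 = 30973.5 km.
Half the transfer-orbit period gives t = π√(a_t³/μ) = 27125 s.
Converting: 27125 s ÷ 3600 s/hour = 7.535 hours.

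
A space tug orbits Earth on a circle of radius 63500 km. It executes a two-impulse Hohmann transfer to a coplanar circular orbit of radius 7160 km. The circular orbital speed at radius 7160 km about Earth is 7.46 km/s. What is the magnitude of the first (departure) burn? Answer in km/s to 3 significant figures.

From the circular-orbit relation v² = μ/r at r = 7160 km: μ = v²r = (7.46)² × 7160 = 3.98465×10^5 km³/s².
Semi-major axis of the transfer orbit: a_t = (63500 + 7160)/2 = 35330 km.
Circular speed at r = 63500 km: v_c = √(μ/r) = 2.505 km/s.
Transfer-orbit speed at the same r (vis-viva, a = a_t): v_t = √[μ(2/r − 1/a_t)] = 1.128 km/s.
Δv₁ = |v_t − v_c| = |1.128 − 2.505| = 1.377 km/s.

Δv₁ = 1.38 km/s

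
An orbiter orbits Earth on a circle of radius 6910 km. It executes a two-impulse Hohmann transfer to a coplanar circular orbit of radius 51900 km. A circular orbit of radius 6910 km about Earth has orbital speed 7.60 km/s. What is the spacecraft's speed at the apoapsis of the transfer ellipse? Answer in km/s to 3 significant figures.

v = 1.34 km/s

From the circular-orbit relation v² = μ/r at r = 6910 km: μ = v²r = (7.60)² × 6910 = 3.99122×10^5 km³/s².
Semi-major axis of the transfer orbit: a_t = (6910 + 51900)/2 = 29405 km.
The apoapsis of the transfer ellipse is at r = 51900 km.
Applying v² = μ(2/r − 1/a_t): v = 1.344 km/s.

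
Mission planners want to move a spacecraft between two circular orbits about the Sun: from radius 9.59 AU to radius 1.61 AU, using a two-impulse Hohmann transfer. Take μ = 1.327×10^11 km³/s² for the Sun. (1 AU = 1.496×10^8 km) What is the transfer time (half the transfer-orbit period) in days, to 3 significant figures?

t = 2420 days

In km: r₁ = 9.59 × 1.496×10^8 = 1.434664×10^9 km; r₂ = 1.61 × 1.496×10^8 = 2.40856×10^8 km.
The Hohmann ellipse has a_t = (r₁ + r₂)/2 = 8.3776×10^8 km.
Transfer time t = π√(a_t³/μ) = π√((8.3776×10^8)³ / 1.327×10^11) = 2.091×10^8 s.
Converting: 2.091×10^8 s ÷ 86400 s/day = 2420 days.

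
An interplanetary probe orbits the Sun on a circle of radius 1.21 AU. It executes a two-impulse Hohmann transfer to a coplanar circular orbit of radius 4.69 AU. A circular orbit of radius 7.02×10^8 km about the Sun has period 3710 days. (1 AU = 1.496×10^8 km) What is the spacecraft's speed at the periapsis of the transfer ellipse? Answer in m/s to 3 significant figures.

From Kepler's third law T² = 4π²r³/μ at r = 7.02×10^8 km, T = 3710 days = 3710 × 86400 s = 3.20544×10^8 s: μ = 4π²r³/T² = 1.32922×10^11 km³/s².
In km: r₁ = 1.21 × 1.496×10^8 = 1.81016×10^8 km; r₂ = 4.69 × 1.496×10^8 = 7.01624×10^8 km.
Semi-major axis of the transfer orbit: a_t = (1.81016×10^8 + 7.01624×10^8)/2 = 4.4132×10^8 km.
The periapsis of the transfer ellipse is at r = 1.81016×10^8 km.
Applying v² = μ(2/r − 1/a_t): v = 34.17 km/s.

v = 34200 m/s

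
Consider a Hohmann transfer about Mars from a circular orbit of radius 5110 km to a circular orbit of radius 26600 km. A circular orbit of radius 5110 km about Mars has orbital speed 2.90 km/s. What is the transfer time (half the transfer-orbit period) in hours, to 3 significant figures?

t = 8.40 hours

From the circular-orbit relation v² = μ/r at r = 5110 km: μ = v²r = (2.90)² × 5110 = 42975.1 km³/s².
The Hohmann ellipse has a_t = (r₁ + r₂)/2 = 15855 km.
Half the transfer-orbit period gives t = π√(a_t³/μ) = 30250 s.
Converting: 30250 s ÷ 3600 s/hour = 8.40 hours.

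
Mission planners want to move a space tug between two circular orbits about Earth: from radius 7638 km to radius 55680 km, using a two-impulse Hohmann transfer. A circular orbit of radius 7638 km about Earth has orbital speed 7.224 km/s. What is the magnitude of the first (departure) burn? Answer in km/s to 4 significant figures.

Δv₁ = 2.356 km/s

From the circular-orbit relation v² = μ/r at r = 7638 km: μ = v²r = (7.224)² × 7638 = 3.98598×10^5 km³/s².
Transfer-ellipse semi-major axis a_t = (r₁ + r₂)/2 = (7638 + 55680)/2 = 31659 km.
Circular speed at r = 7638 km: v_c = √(μ/r) = 7.224 km/s.
Vis-viva on the transfer ellipse at r = 7638 km gives v_t = √[μ(2/r − 1/a_t)] = 9.580 km/s.
Δv₁ = |v_t − v_c| = |9.580 − 7.224| = 2.356 km/s.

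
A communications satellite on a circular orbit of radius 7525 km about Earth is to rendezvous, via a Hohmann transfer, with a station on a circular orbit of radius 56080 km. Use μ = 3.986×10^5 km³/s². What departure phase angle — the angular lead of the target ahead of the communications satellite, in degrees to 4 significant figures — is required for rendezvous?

Semi-major axis of the transfer orbit: a_t = (7525 + 56080)/2 = 31802.5 km.
The half-period of the transfer ellipse is t = π√(a_t³/μ) = 28220 s.
Target angular speed ω₂ = √(μ/r₂³) = 4.754×10^-5 rad/s.
Angle swept by the target during transfer: ω₂·t = 1.3416 rad = 76.87°.
Arrival is 180° from departure on the ellipse, so φ = 180° − 76.87° = 103.1°.

φ = 103.1°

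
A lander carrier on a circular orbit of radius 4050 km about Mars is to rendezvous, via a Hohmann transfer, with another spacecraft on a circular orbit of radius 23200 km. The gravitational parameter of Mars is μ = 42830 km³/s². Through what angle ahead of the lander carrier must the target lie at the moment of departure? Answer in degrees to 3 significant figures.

Transfer-ellipse semi-major axis a_t = (r₁ + r₂)/2 = (4050 + 23200)/2 = 13625 km.
The half-period of the transfer ellipse is t = π√(a_t³/μ) = 24140 s.
The target's mean motion on its circular orbit is ω₂ = √(μ/r₂³) = 5.857×10^-5 rad/s.
Angle swept by the target during transfer: ω₂·t = 1.4139 rad = 81.01°.
The lander carrier traverses 180° on the transfer ellipse, so the target must lead by 180° − 81.01° = 99.0°.

φ = 99.0°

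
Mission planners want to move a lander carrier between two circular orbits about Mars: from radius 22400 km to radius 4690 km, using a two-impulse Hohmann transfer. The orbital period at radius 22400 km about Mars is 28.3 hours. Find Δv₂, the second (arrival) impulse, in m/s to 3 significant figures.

Δv₂ = 863 m/s

From Kepler's third law T² = 4π²r³/μ at r = 22400 km, T = 28.3 hours = 28.3 × 3600 s = 1.0188×10^5 s: μ = 4π²r³/T² = 42749.0 km³/s².
Transfer-ellipse semi-major axis a_t = (r₁ + r₂)/2 = (22400 + 4690)/2 = 13545 km.
Circular speed at r = 4690 km: v_c = √(μ/r) = 3.0191 km/s.
Transfer-orbit speed at the same r (vis-viva, a = a_t): v_t = √[μ(2/r − 1/a_t)] = 3.8825 km/s.
Δv₂ = |v_t − v_c| = |3.8825 − 3.0191| = 0.8634 km/s.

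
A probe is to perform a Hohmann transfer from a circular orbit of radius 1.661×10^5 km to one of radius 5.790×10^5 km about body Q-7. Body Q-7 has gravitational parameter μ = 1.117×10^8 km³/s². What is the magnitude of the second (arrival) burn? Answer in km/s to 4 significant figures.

Δv₂ = 4.615 km/s

The Hohmann ellipse has a_t = (r₁ + r₂)/2 = 3.7255×10^5 km.
On the circular orbit at r = 5.790×10^5 km, v_c = √(μ/r) = 13.8895 km/s.
Transfer-orbit speed at the same r (vis-viva, a = a_t): v_t = √[μ(2/r − 1/a_t)] = 9.27427 km/s.
Δv₂ = |v_t − v_c| = |9.27427 − 13.8895| = 4.615 km/s.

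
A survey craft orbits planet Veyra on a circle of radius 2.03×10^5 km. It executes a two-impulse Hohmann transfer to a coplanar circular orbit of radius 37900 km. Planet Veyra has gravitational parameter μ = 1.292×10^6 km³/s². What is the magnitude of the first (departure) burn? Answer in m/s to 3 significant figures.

Δv₁ = 1110 m/s

Semi-major axis of the transfer orbit: a_t = (2.030×10^5 + 37900)/2 = 1.2045×10^5 km.
On the circular orbit at r = 2.030×10^5 km, v_c = √(μ/r) = 2.523 km/s.
Transfer-orbit speed at the same r (vis-viva, a = a_t): v_t = √[μ(2/r − 1/a_t)] = 1.415 km/s.
Δv₁ = |v_t − v_c| = |1.415 − 2.523| = 1.108 km/s.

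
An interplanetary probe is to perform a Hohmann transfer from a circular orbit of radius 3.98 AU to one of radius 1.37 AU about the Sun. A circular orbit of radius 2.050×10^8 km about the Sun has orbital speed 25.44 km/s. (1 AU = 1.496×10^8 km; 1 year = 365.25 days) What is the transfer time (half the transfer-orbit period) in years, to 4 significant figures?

From the circular-orbit relation v² = μ/r at r = 2.050×10^8 km: μ = v²r = (25.44)² × 2.050×10^8 = 1.32675×10^11 km³/s².
In km: r₁ = 3.98 × 1.496×10^8 = 5.95408×10^8 km; r₂ = 1.37 × 1.496×10^8 = 2.04952×10^8 km.
The Hohmann ellipse has a_t = (r₁ + r₂)/2 = 4.0018×10^8 km.
By Kepler's third law the transfer-orbit period is T = 2π√(a_t³/μ), so t = T/2 = 6.905×10^7 s.
Converting: 6.905×10^7 s ÷ 3.15576×10^7 s/year (365.25 × 86400) = 2.188 years.

t = 2.188 years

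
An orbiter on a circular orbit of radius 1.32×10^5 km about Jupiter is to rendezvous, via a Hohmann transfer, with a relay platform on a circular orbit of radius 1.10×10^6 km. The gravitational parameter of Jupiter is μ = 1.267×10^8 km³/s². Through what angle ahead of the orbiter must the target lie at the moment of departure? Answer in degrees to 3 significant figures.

φ = 105°

Semi-major axis of the transfer orbit: a_t = (1.320×10^5 + 1.100×10^6)/2 = 6.160×10^5 km.
The half-period of the transfer ellipse is t = π√(a_t³/μ) = 1.34937×10^5 s.
Target angular speed ω₂ = √(μ/r₂³) = 9.75662×10^-6 rad/s.
Angle swept by the target during transfer: ω₂·t = 1.3165 rad = 75.43°.
The orbiter traverses 180° on the transfer ellipse, so the target must lead by 180° − 75.43° = 105°.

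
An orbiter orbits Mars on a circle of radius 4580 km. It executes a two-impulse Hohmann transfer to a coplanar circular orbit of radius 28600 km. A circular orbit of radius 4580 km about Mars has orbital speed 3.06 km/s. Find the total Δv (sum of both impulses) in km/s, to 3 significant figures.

From the circular-orbit relation v² = μ/r at r = 4580 km: μ = v²r = (3.06)² × 4580 = 42885.3 km³/s².
Transfer-ellipse semi-major axis a_t = (r₁ + r₂)/2 = (4580 + 28600)/2 = 16590 km.
At r₁ the circular-orbit speed is v₁ = √(μ/r₁) = 3.0600 km/s.
On the transfer ellipse at r₁, v² = μ(2/r − 1/a) gives v_p = √[μ(2/r₁ − 1/a_t)] = 4.0177 km/s.
First burn Δv₁ = |v_p − v₁| = 0.9577 km/s.
Circular speed at r₂: v₂ = √(μ/r₂) = 1.2245 km/s.
Transfer-orbit speed at r₂: v_a = √[μ(2/r₂ − 1/a_t)] = 0.64340 km/s.
Second burn Δv₂ = |v₂ − v_a| = 0.5811 km/s.
Total Δv = Δv₁ + Δv₂ = 1.539 km/s.

Δv = 1.54 km/s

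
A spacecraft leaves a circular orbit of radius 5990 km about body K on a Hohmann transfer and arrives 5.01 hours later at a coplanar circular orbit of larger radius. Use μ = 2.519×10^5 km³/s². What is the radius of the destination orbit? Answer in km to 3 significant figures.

Transfer time t = 5.01 hours = 18036 s, and t = π√(a_t³/μ).
So a_t = (μ t²/π²)^(1/3) = (2.519×10^5 × (18036)² / π²)^(1/3) = 20249 km.
Since a_t = (r₁ + r₂)/2, r₂ = 2a_t − r₁ = 2×20249 − 5990 = 34508 km.

r₂ = 34500 km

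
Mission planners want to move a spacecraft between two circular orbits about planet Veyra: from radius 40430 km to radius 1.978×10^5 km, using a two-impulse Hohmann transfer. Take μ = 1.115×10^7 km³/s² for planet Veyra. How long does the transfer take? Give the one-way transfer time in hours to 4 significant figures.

Semi-major axis of the transfer orbit: a_t = (40430 + 1.978×10^5)/2 = 1.19115×10^5 km.
Transfer time t = π√(a_t³/μ) = π√((1.19115×10^5)³ / 1.115×10^7) = 38680 s.
Converting: 38680 s ÷ 3600 s/hour = 10.74 hours.

t = 10.74 hours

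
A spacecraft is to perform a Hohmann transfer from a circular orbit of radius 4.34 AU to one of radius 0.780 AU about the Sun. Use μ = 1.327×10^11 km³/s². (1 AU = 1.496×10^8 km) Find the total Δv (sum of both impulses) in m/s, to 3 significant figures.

In km: r₁ = 4.34 × 1.496×10^8 = 6.49264×10^8 km; r₂ = 0.780 × 1.496×10^8 = 1.16688×10^8 km.
Transfer-ellipse semi-major axis a_t = (r₁ + r₂)/2 = (6.49264×10^8 + 1.16688×10^8)/2 = 3.82976×10^8 km.
At r₁ the circular-orbit speed is v₁ = √(μ/r₁) = 14.29634 km/s.
On the transfer ellipse at r₁, vis-viva equation gives v_a = √[μ(2/r₁ − 1/a_t)] = 7.891365 km/s.
First burn Δv₁ = |v_a − v₁| = 6.4050 km/s.
At r₂, v₂ = √(μ/r₂) = 33.7227 km/s.
Transfer-orbit speed at r₂: v_p = √[μ(2/r₂ − 1/a_t)] = 43.9084 km/s.
Second burn Δv₂ = |v₂ − v_p| = 10.186 km/s.
Total Δv = Δv₁ + Δv₂ = 16.59 km/s.

Δv = 16600 m/s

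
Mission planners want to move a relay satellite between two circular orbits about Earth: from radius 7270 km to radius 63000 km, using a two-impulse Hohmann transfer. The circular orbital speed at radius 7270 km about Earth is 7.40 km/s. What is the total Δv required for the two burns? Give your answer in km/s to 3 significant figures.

From the circular-orbit relation v² = μ/r at r = 7270 km: μ = v²r = (7.40)² × 7270 = 3.98105×10^5 km³/s².
The Hohmann ellipse has a_t = (r₁ + r₂)/2 = 35135 km.
Circular speed at r₁: v₁ = √(μ/r₁) = √(3.98105×10^5/7270) = 7.400 km/s.
Transfer-orbit speed at r₁ (vis-viva equation): v_p = √[μ(2/r₁ − 1/a_t)] = 9.909 km/s.
First burn Δv₁ = |v_p − v₁| = 2.509 km/s.
At r₂, v₂ = √(μ/r₂) = 2.5138 km/s.
Transfer-orbit speed at r₂: v_a = √[μ(2/r₂ − 1/a_t)] = 1.1435 km/s.
Second burn Δv₂ = |v₂ − v_a| = 1.370 km/s.
Total Δv = Δv₁ + Δv₂ = 3.879 km/s.

Δv = 3.88 km/s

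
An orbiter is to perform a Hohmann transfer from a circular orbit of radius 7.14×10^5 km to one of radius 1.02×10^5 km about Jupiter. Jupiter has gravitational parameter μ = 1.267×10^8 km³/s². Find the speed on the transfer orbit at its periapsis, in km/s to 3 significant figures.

v = 46.6 km/s

Transfer-ellipse semi-major axis a_t = (r₁ + r₂)/2 = (7.140×10^5 + 1.020×10^5)/2 = 4.080×10^5 km.
At periapsis, r = 1.020×10^5 km.
From the vis-viva equation, v = √[μ(2/r − 1/a_t)] = 46.62 km/s.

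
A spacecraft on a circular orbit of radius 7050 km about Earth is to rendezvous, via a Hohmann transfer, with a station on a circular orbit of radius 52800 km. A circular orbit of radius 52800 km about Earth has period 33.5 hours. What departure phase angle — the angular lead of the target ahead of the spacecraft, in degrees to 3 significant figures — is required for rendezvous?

From Kepler's third law T² = 4π²r³/μ at r = 52800 km, T = 33.5 hours = 33.5 × 3600 s = 1.206×10^5 s: μ = 4π²r³/T² = 3.99546×10^5 km³/s².
Transfer-ellipse semi-major axis a_t = (r₁ + r₂)/2 = (7050 + 52800)/2 = 29925 km.
The half-period of the transfer ellipse is t = π√(a_t³/μ) = 25728.7 s.
The target's mean motion on its circular orbit is ω₂ = √(μ/r₂³) = 5.20994×10^-5 rad/s.
Angle swept by the target during transfer: ω₂·t = 1.3404 rad = 76.80°.
The spacecraft traverses 180° on the transfer ellipse, so the target must lead by 180° − 76.80° = 103°.

φ = 103°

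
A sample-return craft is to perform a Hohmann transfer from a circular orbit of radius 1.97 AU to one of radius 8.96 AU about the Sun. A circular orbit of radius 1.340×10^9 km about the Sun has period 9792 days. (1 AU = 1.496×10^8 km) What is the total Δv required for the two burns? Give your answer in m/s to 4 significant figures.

Δv = 9927 m/s

From Kepler's third law T² = 4π²r³/μ at r = 1.340×10^9 km, T = 9792 days = 9792 × 86400 s = 8.460288×10^8 s: μ = 4π²r³/T² = 1.32710×10^11 km³/s².
In km: r₁ = 1.97 × 1.496×10^8 = 2.94712×10^8 km; r₂ = 8.96 × 1.496×10^8 = 1.340416×10^9 km.
Transfer-ellipse semi-major axis a_t = (r₁ + r₂)/2 = (2.94712×10^8 + 1.340416×10^9)/2 = 8.17564×10^8 km.
At r₁ the circular-orbit speed is v₁ = √(μ/r₁) = 21.220 km/s.
On the transfer ellipse at r₁, vis-viva equation gives v_p = √[μ(2/r₁ − 1/a_t)] = 27.171 km/s.
First burn Δv₁ = |v_p − v₁| = 5.951 km/s.
Circular speed at r₂: v₂ = √(μ/r₂) = 9.950 km/s.
Transfer-orbit speed at r₂: v_a = √[μ(2/r₂ − 1/a_t)] = 5.974 km/s.
Second burn Δv₂ = |v₂ − v_a| = 3.976 km/s.
Total Δv = Δv₁ + Δv₂ = 9.927 km/s.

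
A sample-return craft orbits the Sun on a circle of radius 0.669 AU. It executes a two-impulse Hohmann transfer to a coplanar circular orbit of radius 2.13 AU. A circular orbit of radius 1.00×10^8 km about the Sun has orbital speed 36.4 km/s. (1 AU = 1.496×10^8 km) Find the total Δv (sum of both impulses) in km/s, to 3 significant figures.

From the circular-orbit relation v² = μ/r at r = 1.00×10^8 km: μ = v²r = (36.4)² × 1.00×10^8 = 1.32496×10^11 km³/s².
In km: r₁ = 0.669 × 1.496×10^8 = 1.000824×10^8 km; r₂ = 2.13 × 1.496×10^8 = 3.18648×10^8 km.
Semi-major axis of the transfer orbit: a_t = (1.000824×10^8 + 3.18648×10^8)/2 = 2.093652×10^8 km.
Circular speed at r₁: v₁ = √(μ/r₁) = √(1.32496×10^11/1.000824×10^8) = 36.385 km/s.
On the transfer ellipse at r₁, v² = μ(2/r − 1/a) gives v_p = √[μ(2/r₁ − 1/a_t)] = 44.888 km/s.
First burn Δv₁ = |v_p − v₁| = 8.503 km/s.
Circular speed at r₂: v₂ = √(μ/r₂) = 20.391 km/s.
Transfer-orbit speed at r₂: v_a = √[μ(2/r₂ − 1/a_t)] = 14.098 km/s.
Second burn Δv₂ = |v₂ − v_a| = 6.293 km/s.
Total Δv = Δv₁ + Δv₂ = 14.80 km/s.

Δv = 14.8 km/s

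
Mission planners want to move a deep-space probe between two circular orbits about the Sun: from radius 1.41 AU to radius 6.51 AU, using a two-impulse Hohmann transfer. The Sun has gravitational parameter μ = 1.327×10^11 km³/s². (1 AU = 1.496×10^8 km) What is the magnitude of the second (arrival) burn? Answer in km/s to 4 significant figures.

In km: r₁ = 1.41 × 1.496×10^8 = 2.10936×10^8 km; r₂ = 6.51 × 1.496×10^8 = 9.73896×10^8 km.
Transfer-ellipse semi-major axis a_t = (r₁ + r₂)/2 = (2.10936×10^8 + 9.73896×10^8)/2 = 5.92416×10^8 km.
Circular speed at r = 9.73896×10^8 km: v_c = √(μ/r) = 11.673 km/s.
Transfer-orbit speed at the same r (vis-viva, a = a_t): v_t = √[μ(2/r − 1/a_t)] = 6.9653 km/s.
Δv₂ = |v_t − v_c| = |6.9653 − 11.673| = 4.708 km/s.

Δv₂ = 4.708 km/s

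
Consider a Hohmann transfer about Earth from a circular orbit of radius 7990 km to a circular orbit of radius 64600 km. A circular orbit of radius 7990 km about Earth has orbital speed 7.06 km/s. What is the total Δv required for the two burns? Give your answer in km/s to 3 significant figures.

Δv = 3.68 km/s

From the circular-orbit relation v² = μ/r at r = 7990 km: μ = v²r = (7.06)² × 7990 = 3.98250×10^5 km³/s².
The Hohmann ellipse has a_t = (r₁ + r₂)/2 = 36295 km.
At r₁ the circular-orbit speed is v₁ = √(μ/r₁) = 7.060 km/s.
On the transfer ellipse at r₁, v² = μ(2/r − 1/a) gives v_p = √[μ(2/r₁ − 1/a_t)] = 9.419 km/s.
First burn Δv₁ = |v_p − v₁| = 2.359 km/s.
At r₂, v₂ = √(μ/r₂) = 2.483 km/s.
Transfer-orbit speed at r₂: v_a = √[μ(2/r₂ − 1/a_t)] = 1.165 km/s.
Second burn Δv₂ = |v₂ − v_a| = 1.318 km/s.
Total Δv = Δv₁ + Δv₂ = 3.677 km/s.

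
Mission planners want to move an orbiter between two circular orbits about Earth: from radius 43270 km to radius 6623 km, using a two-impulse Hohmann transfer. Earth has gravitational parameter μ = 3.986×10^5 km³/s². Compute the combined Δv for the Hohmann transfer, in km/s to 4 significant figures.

Δv = 3.931 km/s

Semi-major axis of the transfer orbit: a_t = (43270 + 6623)/2 = 24946.5 km.
At r₁ the circular-orbit speed is v₁ = √(μ/r₁) = 3.03512 km/s.
On the transfer ellipse at r₁, v² = μ(2/r − 1/a) gives v_a = √[μ(2/r₁ − 1/a_t)] = 1.56386 km/s.
First burn Δv₁ = |v_a − v₁| = 1.4713 km/s.
Circular speed at r₂: v₂ = √(μ/r₂) = 7.757848 km/s.
Transfer-orbit speed at r₂: v_p = √[μ(2/r₂ − 1/a_t)] = 10.21715 km/s.
Second burn Δv₂ = |v₂ − v_p| = 2.4593 km/s.
Δv = Δv₁ + Δv₂ = 1.4713 + 2.4593 = 3.931 km/s.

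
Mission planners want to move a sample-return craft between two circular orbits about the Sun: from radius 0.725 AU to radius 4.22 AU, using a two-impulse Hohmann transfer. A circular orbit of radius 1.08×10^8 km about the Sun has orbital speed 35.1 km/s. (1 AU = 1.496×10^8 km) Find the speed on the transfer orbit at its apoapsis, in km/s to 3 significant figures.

From the circular-orbit relation v² = μ/r at r = 1.08×10^8 km: μ = v²r = (35.1)² × 1.08×10^8 = 1.33057×10^11 km³/s².
In km: r₁ = 0.725 × 1.496×10^8 = 1.0846×10^8 km; r₂ = 4.22 × 1.496×10^8 = 6.31312×10^8 km.
The Hohmann ellipse has a_t = (r₁ + r₂)/2 = 3.69886×10^8 km.
The apoapsis of the transfer ellipse is at r = 6.31312×10^8 km.
From the vis-viva equation, v = √[μ(2/r − 1/a_t)] = 7.861 km/s.

v = 7.86 km/s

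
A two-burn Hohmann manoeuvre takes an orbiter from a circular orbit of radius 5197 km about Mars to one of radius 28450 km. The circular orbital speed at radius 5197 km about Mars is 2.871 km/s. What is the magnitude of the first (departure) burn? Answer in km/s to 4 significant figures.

From the circular-orbit relation v² = μ/r at r = 5197 km: μ = v²r = (2.871)² × 5197 = 42837.0 km³/s².
Transfer-ellipse semi-major axis a_t = (r₁ + r₂)/2 = (5197 + 28450)/2 = 16823.5 km.
Circular speed at r = 5197 km: v_c = √(μ/r) = 2.8710 km/s.
Transfer-orbit speed at the same r (vis-viva, a = a_t): v_t = √[μ(2/r − 1/a_t)] = 3.7335 km/s.
Δv₁ = |v_t − v_c| = |3.7335 − 2.8710| = 0.8625 km/s.

Δv₁ = 0.8625 km/s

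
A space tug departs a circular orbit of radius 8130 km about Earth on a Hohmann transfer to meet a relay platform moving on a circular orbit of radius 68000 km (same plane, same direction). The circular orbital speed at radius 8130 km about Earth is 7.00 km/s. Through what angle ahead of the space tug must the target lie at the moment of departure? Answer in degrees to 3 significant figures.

From the circular-orbit relation v² = μ/r at r = 8130 km: μ = v²r = (7.00)² × 8130 = 3.98370×10^5 km³/s².
Transfer-ellipse semi-major axis a_t = (r₁ + r₂)/2 = (8130 + 68000)/2 = 38065 km.
Transfer time t = π√(a_t³/μ) = 36970 s.
The target's mean motion on its circular orbit is ω₂ = √(μ/r₂³) = 3.559×10^-5 rad/s.
Angle swept by the target during transfer: ω₂·t = 1.3158 rad = 75.39°.
Arrival is 180° from departure on the ellipse, so φ = 180° − 75.39° = 105°.

φ = 105°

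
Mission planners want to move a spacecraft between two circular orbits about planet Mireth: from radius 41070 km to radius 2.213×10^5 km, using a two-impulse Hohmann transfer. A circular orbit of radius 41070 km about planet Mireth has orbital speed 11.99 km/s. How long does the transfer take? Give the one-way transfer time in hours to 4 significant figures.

From the circular-orbit relation v² = μ/r at r = 41070 km: μ = v²r = (11.99)² × 41070 = 5.90423×10^6 km³/s².
Semi-major axis of the transfer orbit: a_t = (41070 + 2.213×10^5)/2 = 1.31185×10^5 km.
By Kepler's third law the transfer-orbit period is T = 2π√(a_t³/μ), so t = T/2 = 61430 s.
Converting: 61430 s ÷ 3600 s/hour = 17.06 hours.

t = 17.06 hours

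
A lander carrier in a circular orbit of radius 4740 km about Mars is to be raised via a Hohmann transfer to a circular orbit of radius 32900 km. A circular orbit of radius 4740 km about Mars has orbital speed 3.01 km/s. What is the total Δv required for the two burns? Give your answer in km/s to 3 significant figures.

From the circular-orbit relation v² = μ/r at r = 4740 km: μ = v²r = (3.01)² × 4740 = 42944.9 km³/s².
Semi-major axis of the transfer orbit: a_t = (4740 + 32900)/2 = 18820 km.
At r₁ the circular-orbit speed is v₁ = √(μ/r₁) = 3.0100 km/s.
Transfer-orbit speed at r₁ (vis-viva equation): v_p = √[μ(2/r₁ − 1/a_t)] = 3.9797 km/s.
First burn Δv₁ = |v_p − v₁| = 0.9697 km/s.
Circular speed at r₂: v₂ = √(μ/r₂) = 1.1425 km/s.
Transfer-orbit speed at r₂: v_a = √[μ(2/r₂ − 1/a_t)] = 0.57337 km/s.
Second burn Δv₂ = |v₂ − v_a| = 0.5691 km/s.
Δv = Δv₁ + Δv₂ = 0.9697 + 0.5691 = 1.539 km/s.

Δv = 1.54 km/s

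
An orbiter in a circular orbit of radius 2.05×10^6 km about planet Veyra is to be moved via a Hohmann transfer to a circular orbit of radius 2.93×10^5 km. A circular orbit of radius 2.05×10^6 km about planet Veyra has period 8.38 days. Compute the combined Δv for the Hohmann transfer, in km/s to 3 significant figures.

From Kepler's third law T² = 4π²r³/μ at r = 2.05×10^6 km, T = 8.38 days = 8.38 × 86400 s = 7.24032×10^5 s: μ = 4π²r³/T² = 6.48792×10^8 km³/s².
Semi-major axis of the transfer orbit: a_t = (2.050×10^6 + 2.930×10^5)/2 = 1.1715×10^6 km.
At r₁ the circular-orbit speed is v₁ = √(μ/r₁) = 17.79 km/s.
On the transfer ellipse at r₁, vis-viva gives v_a = √[μ(2/r₁ − 1/a_t)] = 8.897 km/s.
First burn Δv₁ = |v_a − v₁| = 8.893 km/s.
Circular speed at r₂: v₂ = √(μ/r₂) = 47.06 km/s.
Transfer-orbit speed at r₂: v_p = √[μ(2/r₂ − 1/a_t)] = 62.25 km/s.
Second burn Δv₂ = |v₂ − v_p| = 15.19 km/s.
Δv = Δv₁ + Δv₂ = 8.893 + 15.19 = 24.08 km/s.

Δv = 24.1 km/s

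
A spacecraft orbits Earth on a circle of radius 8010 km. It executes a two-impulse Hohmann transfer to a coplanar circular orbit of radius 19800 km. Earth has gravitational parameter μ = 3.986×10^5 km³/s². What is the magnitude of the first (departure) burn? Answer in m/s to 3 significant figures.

Transfer-ellipse semi-major axis a_t = (r₁ + r₂)/2 = (8010 + 19800)/2 = 13905 km.
On the circular orbit at r = 8010 km, v_c = √(μ/r) = 7.054 km/s.
Vis-viva on the transfer ellipse at r = 8010 km gives v_t = √[μ(2/r − 1/a_t)] = 8.418 km/s.
Δv₁ = |v_t − v_c| = |8.418 − 7.054| = 1.364 km/s.

Δv₁ = 1360 m/s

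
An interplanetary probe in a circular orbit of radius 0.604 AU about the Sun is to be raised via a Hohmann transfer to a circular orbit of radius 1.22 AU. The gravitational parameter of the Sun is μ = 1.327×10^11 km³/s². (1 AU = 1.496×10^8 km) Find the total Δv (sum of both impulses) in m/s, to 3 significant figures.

Δv = 11000 m/s

In km: r₁ = 0.604 × 1.496×10^8 = 9.03584×10^7 km; r₂ = 1.22 × 1.496×10^8 = 1.82512×10^8 km.
Semi-major axis of the transfer orbit: a_t = (9.03584×10^7 + 1.82512×10^8)/2 = 1.364352×10^8 km.
At r₁ the circular-orbit speed is v₁ = √(μ/r₁) = 38.322 km/s.
On the transfer ellipse at r₁, v² = μ(2/r − 1/a) gives v_p = √[μ(2/r₁ − 1/a_t)] = 44.323 km/s.
First burn Δv₁ = |v_p − v₁| = 6.001 km/s.
Circular speed at r₂: v₂ = √(μ/r₂) = 26.9643 km/s.
Transfer-orbit speed at r₂: v_a = √[μ(2/r₂ − 1/a_t)] = 21.9437 km/s.
Second burn Δv₂ = |v₂ − v_a| = 5.021 km/s.
Total Δv = Δv₁ + Δv₂ = 11.02 km/s.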